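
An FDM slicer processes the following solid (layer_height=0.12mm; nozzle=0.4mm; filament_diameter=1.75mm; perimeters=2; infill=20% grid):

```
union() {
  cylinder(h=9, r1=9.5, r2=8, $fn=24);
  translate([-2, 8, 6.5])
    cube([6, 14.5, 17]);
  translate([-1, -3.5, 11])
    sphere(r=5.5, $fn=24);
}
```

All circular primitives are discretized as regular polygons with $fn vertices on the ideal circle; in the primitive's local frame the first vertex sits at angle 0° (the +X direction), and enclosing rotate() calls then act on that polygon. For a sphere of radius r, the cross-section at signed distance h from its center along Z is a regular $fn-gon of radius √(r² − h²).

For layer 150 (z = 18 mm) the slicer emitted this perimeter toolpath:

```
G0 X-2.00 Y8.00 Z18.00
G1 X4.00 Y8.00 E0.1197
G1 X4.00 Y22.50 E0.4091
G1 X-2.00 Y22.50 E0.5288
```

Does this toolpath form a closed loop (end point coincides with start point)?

Start point (G0): (-2.00, 8.00). End point (last G1): the path does not return to the start — open.

no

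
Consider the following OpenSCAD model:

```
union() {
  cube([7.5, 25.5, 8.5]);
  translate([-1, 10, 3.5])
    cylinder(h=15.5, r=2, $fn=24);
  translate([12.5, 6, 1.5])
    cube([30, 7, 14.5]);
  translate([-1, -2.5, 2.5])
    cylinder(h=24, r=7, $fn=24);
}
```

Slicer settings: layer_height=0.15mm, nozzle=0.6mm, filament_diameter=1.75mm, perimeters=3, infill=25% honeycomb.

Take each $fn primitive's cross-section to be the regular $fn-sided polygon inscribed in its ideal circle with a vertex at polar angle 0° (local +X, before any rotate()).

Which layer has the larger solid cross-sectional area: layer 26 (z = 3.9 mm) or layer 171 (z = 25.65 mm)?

layer 26 (z = 3.9 mm)

Layer 26 (z = 3.9): the cube (footprint 7.5×25.5) is included at this height (area 191.25 mm²); the r=2 cylinder at (-1, 10) contributes a regular 24-gon of circumradius 2 (area = (24/2)·2.000²·sin(360°/24) = 12.42 mm²); the cube at (12.5, 6) (footprint 30×7) is included at this height (area 210.00 mm²); the r=7 cylinder at (-1, -2.5) gives a regular 24-gon of circumradius 7 (constant along its height) (area = (24/2)·7.000²·sin(360°/24) = 152.19 mm²); Merging all regions: the regions partially overlap — summed areas 565.86 mm² minus the doubly-counted overlap 19.00 mm² gives 546.86 mm² — area = 546.86 mm². So its area = 546.86 mm². Layer 171 (z = 25.65): the cube does not reach this height (z outside [0, 8.5]); the cylinder at (-1, 10) is not intersected at this z (z outside [3.5, 19]); the cube at (12.5, 6) is absent (z outside [1.5, 16]); the cylinder at (-1, -2.5): section is a regular 24-gon, circumradius r=7 (area = (24/2)·7.000²·sin(360°/24) = 152.19 mm²); Taking the union: only the r=7 cylinder at (-1, -2.5) is present, so the union is just that shape — area = 152.19 mm². So its area = 152.19 mm². Layer 26 is larger (546.86 vs 152.19 mm²).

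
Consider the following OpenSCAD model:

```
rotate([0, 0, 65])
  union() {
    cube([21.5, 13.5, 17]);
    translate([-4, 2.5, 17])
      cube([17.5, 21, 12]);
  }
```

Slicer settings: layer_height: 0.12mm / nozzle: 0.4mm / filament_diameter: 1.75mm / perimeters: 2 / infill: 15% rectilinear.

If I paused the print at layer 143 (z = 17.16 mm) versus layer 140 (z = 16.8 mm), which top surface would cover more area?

layer 143 (z = 17.16 mm)

Layer 143 (z = 17.16): the cube is not intersected at this z (z outside [0, 17]); the cube at (-4, 2.5) (footprint 17.5×21) is included at this height (area 367.50 mm²); Combining (union): only the 17.5×21 cube at (-4, 2.5) is present, so the union is just that shape — area = 367.50 mm²; (whole slice rotated 65° about Z — lengths, areas and connectivity unchanged). So its area = 367.50 mm². Layer 140 (z = 16.8): the cube is present — its section is the full 21.5×13.5 rectangle (area 290.25 mm²); the cube at (-4, 2.5) is not intersected at this z (z outside [17, 29]); Combining (union): only the 21.5×13.5 cube is present, so the union is just that shape — area = 290.25 mm²; (rotated 65° about Z; rotation is an isometry so areas/perimeters/island counts are preserved). So its area = 290.25 mm². Layer 143 is larger (367.50 vs 290.25 mm²).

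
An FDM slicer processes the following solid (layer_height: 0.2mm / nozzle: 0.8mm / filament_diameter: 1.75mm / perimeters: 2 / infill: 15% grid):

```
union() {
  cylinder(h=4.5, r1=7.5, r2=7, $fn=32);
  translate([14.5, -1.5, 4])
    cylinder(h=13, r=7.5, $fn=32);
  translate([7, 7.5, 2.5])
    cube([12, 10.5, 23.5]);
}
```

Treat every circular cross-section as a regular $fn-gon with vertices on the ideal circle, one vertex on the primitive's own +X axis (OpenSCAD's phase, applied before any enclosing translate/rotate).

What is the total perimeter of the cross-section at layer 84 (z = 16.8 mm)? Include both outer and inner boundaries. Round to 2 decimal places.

92.05 mm

At z = 16.8 mm: the cone does not reach this height (z outside [0, 4.5]); the r=7.5 cylinder at (14.5, -1.5) gives a regular 32-gon of circumradius 7.5 (constant along its height) (perimeter = 2·32·7.500·sin(180°/32) = 47.05 mm); the cube at (7, 7.5) is present — its section is the full 12×10.5 rectangle (perimeter 45.00 mm); Combining (union): the 2 present regions are separate (no shared area or edge), so areas and boundary lengths simply add and each stays a separate island — boundary = 92.05 mm. Overall, the cross-section has 2 separate islands. Total boundary length (outer) = 92.05 mm.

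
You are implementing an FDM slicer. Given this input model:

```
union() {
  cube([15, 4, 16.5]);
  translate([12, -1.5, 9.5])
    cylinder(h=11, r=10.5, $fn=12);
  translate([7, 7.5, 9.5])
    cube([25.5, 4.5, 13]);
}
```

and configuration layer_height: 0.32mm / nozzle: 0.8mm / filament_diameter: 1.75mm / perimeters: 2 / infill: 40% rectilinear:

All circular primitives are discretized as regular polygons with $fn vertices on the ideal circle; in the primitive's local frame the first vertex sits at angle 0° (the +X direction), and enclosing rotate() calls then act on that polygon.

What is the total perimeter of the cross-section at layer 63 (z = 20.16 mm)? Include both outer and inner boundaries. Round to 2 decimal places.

At z = 20.16 mm: the cube is absent (z outside [0, 16.5]); the cylinder at (12, -1.5): section is a regular 12-gon, circumradius r=10.5 (perimeter = 2·12·10.500·sin(180°/12) = 65.22 mm); the 25.5×4.5 cube at (7, 7.5) contributes its full rectangle (perimeter 60.00 mm); Taking the union: the regions partially overlap (shared area 8.34 mm²), so the edge portions inside another operand are dropped and the merged outline is re-measured after clipping — boundary = 103.98 mm. Overall, the cross-section is a single solid region. Total boundary length (outer) = 103.98 mm.

103.98 mm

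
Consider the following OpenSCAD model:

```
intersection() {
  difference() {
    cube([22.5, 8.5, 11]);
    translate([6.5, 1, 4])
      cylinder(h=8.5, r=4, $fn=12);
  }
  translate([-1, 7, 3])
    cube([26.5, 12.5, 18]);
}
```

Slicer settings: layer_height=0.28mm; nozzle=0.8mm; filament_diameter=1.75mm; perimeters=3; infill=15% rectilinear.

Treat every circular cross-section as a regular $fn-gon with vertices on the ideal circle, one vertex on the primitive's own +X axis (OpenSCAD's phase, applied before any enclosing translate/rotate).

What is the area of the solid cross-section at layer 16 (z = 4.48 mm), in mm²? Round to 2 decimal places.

At z = 4.48 mm: the cube is present — its section is the full 22.5×8.5 rectangle (area 191.25 mm²); the cylinder at (6.5, 1): section is a regular 12-gon, circumradius r=4 (area = (12/2)·4.000²·sin(360°/12) = 48.00 mm²); Taking the first minus the rest: starting from the 22.5×8.5 cube (191.25 mm²), the r=4 cylinder at (6.5, 1) partially overlaps it — only the 31.73 mm² overlap (of its 48.00 mm²) is removed, clipping the outline — area = 159.52 mm²; the cube at (-1, 7) is present — its section is the full 26.5×12.5 rectangle (area 331.25 mm²); Taking the intersection: the 26.5×12.5 cube at (-1, 7) partially overlaps the result so far; clipping to the common part keeps 33.75 mm² — area = 33.75 mm². Overall, the cross-section is a single solid region. Net area = 33.75 mm².

33.75 mm²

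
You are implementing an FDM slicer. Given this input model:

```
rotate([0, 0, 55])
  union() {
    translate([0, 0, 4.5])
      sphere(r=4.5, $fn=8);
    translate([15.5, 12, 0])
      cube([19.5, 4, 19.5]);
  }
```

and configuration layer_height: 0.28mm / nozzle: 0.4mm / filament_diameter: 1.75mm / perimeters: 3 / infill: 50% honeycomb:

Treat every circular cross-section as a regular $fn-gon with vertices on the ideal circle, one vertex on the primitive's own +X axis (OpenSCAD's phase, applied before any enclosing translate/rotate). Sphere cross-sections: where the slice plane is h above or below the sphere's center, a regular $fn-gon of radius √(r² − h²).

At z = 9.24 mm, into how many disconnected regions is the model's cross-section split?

1

At z = 9.24 mm: the sphere does not reach this height (|z−center|=4.740 > r=4.5); the 19.5×4 cube at (15.5, 12) contributes its full rectangle; Combining (union): only the 19.5×4 cube at (15.5, 12) is present, so the union is just that shape — 1 connected region; (rotated 55° about Z; rotation is an isometry so areas/perimeters/island counts are preserved). The result has 1 disconnected region.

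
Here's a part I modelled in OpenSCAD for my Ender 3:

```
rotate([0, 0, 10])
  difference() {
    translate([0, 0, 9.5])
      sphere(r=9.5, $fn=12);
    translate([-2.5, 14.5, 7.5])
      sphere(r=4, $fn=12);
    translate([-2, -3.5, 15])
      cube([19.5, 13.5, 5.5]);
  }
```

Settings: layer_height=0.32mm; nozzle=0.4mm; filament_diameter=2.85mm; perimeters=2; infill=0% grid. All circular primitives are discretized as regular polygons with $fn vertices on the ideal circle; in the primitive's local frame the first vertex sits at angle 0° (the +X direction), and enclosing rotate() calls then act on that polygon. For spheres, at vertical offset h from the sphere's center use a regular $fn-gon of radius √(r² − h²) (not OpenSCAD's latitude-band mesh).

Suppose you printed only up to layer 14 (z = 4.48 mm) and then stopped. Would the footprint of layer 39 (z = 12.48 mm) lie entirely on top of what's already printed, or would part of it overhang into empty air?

part overhangs

Compare the two slices. At z = 4.48: the sphere: section is a regular 12-gon, circumradius = √(r²−h²) = √(9.5²−5.02²) = 8.065 (area = (12/2)·8.065²·sin(360°/12) = 195.15 mm²); the r=4 sphere at (-2.5, 14.5) contributes a regular 12-gon of circumradius √(4²−3.02²) = 2.623 (area = (12/2)·2.623²·sin(360°/12) = 20.64 mm²); the cube at (-2, -3.5) does not reach this height (z outside [15, 20.5]); Subtracting the remaining from the first: starting from the r=9.5 sphere (195.15 mm²), the r=4 sphere at (-2.5, 14.5) misses the remaining region (no effect) — area = 195.15 mm²; (rotated 10° about Z; rotation is an isometry so areas/perimeters/island counts are preserved). At z = 12.48: the sphere: section is a regular 12-gon, circumradius = √(r²−h²) = √(9.5²−2.98²) = 9.021 (area = (12/2)·9.021²·sin(360°/12) = 244.11 mm²); the sphere at (-2.5, 14.5) is absent (|z−center|=4.980 > r=4); the cube at (-2, -3.5) does not reach this height (z outside [15, 20.5]); After the difference (first − rest): none of the subtracted shapes is present at this height, so the r=9.5 sphere is unchanged — area = 244.11 mm²; (whole slice rotated 10° about Z — lengths, areas and connectivity unchanged). Checking containment: at z = 12.48 the cross-section extends beyond the z = 4.48 cross-section by about 48.96 mm².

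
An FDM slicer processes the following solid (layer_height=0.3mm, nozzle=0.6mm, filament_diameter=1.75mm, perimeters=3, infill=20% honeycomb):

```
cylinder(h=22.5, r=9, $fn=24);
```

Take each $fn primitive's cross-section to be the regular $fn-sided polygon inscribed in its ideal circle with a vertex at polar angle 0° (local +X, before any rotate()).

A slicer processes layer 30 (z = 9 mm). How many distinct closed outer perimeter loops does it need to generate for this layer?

1

At z = 9 mm: the cylinder: section is a regular 24-gon, circumradius r=9. The result has 1 disconnected region.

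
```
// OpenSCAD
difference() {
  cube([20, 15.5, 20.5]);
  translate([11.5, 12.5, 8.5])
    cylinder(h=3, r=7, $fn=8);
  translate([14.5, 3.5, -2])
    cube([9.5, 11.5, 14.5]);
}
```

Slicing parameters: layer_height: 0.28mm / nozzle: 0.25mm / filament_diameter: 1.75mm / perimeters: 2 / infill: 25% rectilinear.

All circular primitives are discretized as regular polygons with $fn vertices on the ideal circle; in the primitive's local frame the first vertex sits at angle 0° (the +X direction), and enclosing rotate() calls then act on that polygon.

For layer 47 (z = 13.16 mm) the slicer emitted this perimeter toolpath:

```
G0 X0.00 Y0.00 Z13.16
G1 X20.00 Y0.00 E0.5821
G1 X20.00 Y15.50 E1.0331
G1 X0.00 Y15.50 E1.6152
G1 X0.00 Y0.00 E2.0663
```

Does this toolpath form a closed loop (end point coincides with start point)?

Start point (G0): (0.00, 0.00). End point (last G1): the path returns to the start — closed.

yes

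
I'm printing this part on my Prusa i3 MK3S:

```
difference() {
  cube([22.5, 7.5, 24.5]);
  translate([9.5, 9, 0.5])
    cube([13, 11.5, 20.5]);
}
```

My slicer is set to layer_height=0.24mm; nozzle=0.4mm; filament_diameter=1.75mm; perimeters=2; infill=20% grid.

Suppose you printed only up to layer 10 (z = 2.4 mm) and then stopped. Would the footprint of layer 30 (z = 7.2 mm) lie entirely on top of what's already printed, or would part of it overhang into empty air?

Compare the two slices. At z = 2.4: the cube (footprint 22.5×7.5) is included at this height (area 168.75 mm²); the cube at (9.5, 9) (footprint 13×11.5) is included at this height (area 149.50 mm²); Subtracting the remaining from the first: starting from the 22.5×7.5 cube (168.75 mm²), the 13×11.5 cube at (9.5, 9) misses the remaining region (no effect) — area = 168.75 mm². At z = 7.2: the cube is present — its section is the full 22.5×7.5 rectangle (area 168.75 mm²); the cube at (9.5, 9) (footprint 13×11.5) is included at this height (area 149.50 mm²); After the difference (first − rest): starting from the 22.5×7.5 cube (168.75 mm²), the 13×11.5 cube at (9.5, 9) misses the remaining region (no effect) — area = 168.75 mm². Checking containment: the cross-section at z = 7.2 is a subset of the cross-section at z = 2.4.

entirely on top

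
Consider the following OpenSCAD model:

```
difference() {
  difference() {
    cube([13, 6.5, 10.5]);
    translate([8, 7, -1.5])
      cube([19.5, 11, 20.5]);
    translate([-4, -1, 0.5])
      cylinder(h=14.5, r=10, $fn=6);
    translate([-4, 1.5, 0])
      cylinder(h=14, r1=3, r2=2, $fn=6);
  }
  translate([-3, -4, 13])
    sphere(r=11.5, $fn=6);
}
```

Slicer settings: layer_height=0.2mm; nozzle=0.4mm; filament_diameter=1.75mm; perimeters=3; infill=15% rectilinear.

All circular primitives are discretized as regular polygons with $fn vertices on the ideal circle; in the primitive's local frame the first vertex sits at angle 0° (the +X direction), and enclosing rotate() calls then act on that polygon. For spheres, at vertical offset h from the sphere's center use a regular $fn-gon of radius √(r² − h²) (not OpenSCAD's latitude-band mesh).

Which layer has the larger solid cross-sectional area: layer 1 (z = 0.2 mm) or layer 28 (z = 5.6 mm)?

layer 1 (z = 0.2 mm)

Layer 1 (z = 0.2): the 13×6.5 cube contributes its full rectangle (area 84.50 mm²); the cube at (8, 7) is present — its section is the full 19.5×11 rectangle (area 214.50 mm²); the cylinder at (-4, -1) does not reach this height (z outside [0.5, 15]); the cone at (-4, 1.5): at t=0.014 of its height the radius interpolates to r₁+(r₂−r₁)t = 2.986, giving a regular 6-gon of that circumradius (area = (6/2)·2.986²·sin(360°/6) = 23.16 mm²); Subtracting the remaining from the first: starting from the 13×6.5 cube (84.50 mm²), the 19.5×11 cube at (8, 7) misses the remaining region (no effect); the cone at (-4, 1.5) misses the remaining region (no effect) — area = 84.50 mm²; the sphere at (-3, -4) does not reach this height (|z−center|=12.800 > r=11.5); Subtracting the remaining from the first: none of the subtracted shapes is present at this height, so that combined region is unchanged — area = 84.50 mm². So its area = 84.50 mm². Layer 28 (z = 5.6): the cube is present — its section is the full 13×6.5 rectangle (area 84.50 mm²); the cube at (8, 7) (footprint 19.5×11) is included at this height (area 214.50 mm²); the r=10 cylinder at (-4, -1) gives a regular 6-gon of circumradius 10 (constant along its height) (area = (6/2)·10.000²·sin(360°/6) = 259.81 mm²); the cone at (-4, 1.5): at t=0.400 of its height the radius interpolates to r₁+(r₂−r₁)t = 2.600, giving a regular 6-gon of that circumradius (area = (6/2)·2.600²·sin(360°/6) = 17.56 mm²); After the difference (first − rest): starting from the 13×6.5 cube (84.50 mm²), the 19.5×11 cube at (8, 7) misses the remaining region (no effect); the r=10 cylinder at (-4, -1) partially overlaps it — only the 23.05 mm² overlap (of its 259.81 mm²) is removed, clipping the outline; the cone at (-4, 1.5) misses the remaining region (no effect) — area = 61.45 mm²; the r=11.5 sphere at (-3, -4) contributes a regular 6-gon of circumradius √(11.5²−7.4²) = 8.803 (area = (6/2)·8.803²·sin(360°/6) = 201.32 mm²); Subtracting the remaining from the first: starting from that combined region (61.45 mm²), the r=11.5 sphere at (-3, -4) misses the remaining region (no effect) — area = 61.45 mm². So its area = 61.45 mm². Layer 1 is larger (84.50 vs 61.45 mm²).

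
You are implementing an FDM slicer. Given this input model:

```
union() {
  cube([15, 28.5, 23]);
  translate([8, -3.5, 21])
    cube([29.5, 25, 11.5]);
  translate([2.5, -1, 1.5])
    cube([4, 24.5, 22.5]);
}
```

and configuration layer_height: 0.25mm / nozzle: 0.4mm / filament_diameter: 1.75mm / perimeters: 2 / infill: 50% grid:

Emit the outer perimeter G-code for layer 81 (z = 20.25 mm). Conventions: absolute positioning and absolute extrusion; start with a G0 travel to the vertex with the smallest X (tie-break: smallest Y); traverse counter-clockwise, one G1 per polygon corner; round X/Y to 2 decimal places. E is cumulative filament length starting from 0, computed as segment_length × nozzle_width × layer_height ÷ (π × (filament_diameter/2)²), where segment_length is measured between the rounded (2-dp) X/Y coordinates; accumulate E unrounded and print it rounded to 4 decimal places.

At z = 20.25 mm: the cube (footprint 15×28.5) is included at this height; the cube at (8, -3.5) does not reach this height (z outside [21, 32.5]); the 4×24.5 cube at (2.5, -1) contributes its full rectangle; Combining (union): the regions partially overlap (shared area 94.00 mm²), so overlapping operands fuse into one piece — 1 connected region. The outline is a single polygon with 8 vertices. Extrusion per mm of travel: 0.4 × 0.25 / (π × 0.875²) = 0.041575. Accumulating E over each segment gives final E = 3.7002.

G0 X0.00 Y0.00 Z20.25
G1 X2.50 Y0.00 E0.1039
G1 X2.50 Y-1.00 E0.1455
G1 X6.50 Y-1.00 E0.3118
G1 X6.50 Y0.00 E0.3534
G1 X15.00 Y0.00 E0.7068
G1 X15.00 Y28.50 E1.8917
G1 X0.00 Y28.50 E2.5153
G1 X0.00 Y0.00 E3.7002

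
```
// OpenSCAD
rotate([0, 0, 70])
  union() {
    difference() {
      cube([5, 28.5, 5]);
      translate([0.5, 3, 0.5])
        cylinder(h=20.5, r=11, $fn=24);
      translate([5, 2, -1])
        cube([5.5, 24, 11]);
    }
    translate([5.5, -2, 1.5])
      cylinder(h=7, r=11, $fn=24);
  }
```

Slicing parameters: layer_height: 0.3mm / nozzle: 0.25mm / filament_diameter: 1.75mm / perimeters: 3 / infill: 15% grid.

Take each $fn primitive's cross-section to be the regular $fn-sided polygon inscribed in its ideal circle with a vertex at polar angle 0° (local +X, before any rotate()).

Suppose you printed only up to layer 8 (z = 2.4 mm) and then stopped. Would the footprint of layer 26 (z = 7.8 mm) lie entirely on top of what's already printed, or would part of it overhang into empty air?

entirely on top

Compare the two slices. At z = 2.4: the 5×28.5 cube contributes its full rectangle (area 142.50 mm²); the r=11 cylinder at (0.5, 3) contributes a regular 24-gon of circumradius 11 (area = (24/2)·11.000²·sin(360°/24) = 375.81 mm²); the cube at (5, 2) (footprint 5.5×24) is included at this height (area 132.00 mm²); After the difference (first − rest): starting from the 5×28.5 cube (142.50 mm²), the r=11 cylinder at (0.5, 3) partially overlaps it — only the 68.26 mm² overlap (of its 375.81 mm²) is removed, clipping the outline; the 5.5×24 cube at (5, 2) misses the remaining region (no effect) — area = 74.24 mm²; the cylinder at (5.5, -2): section is a regular 24-gon, circumradius r=11 (area = (24/2)·11.000²·sin(360°/24) = 375.81 mm²); Taking the union: the 2 present regions are separate (no shared area or edge), so areas and boundary lengths simply add and each stays a separate island — area = 450.04 mm²; (rotated 70° about Z; rotation is an isometry so areas/perimeters/island counts are preserved). At z = 7.8: the cube does not reach this height (z outside [0, 5]); the r=11 cylinder at (0.5, 3) contributes a regular 24-gon of circumradius 11 (area = (24/2)·11.000²·sin(360°/24) = 375.81 mm²); the 5.5×24 cube at (5, 2) contributes its full rectangle (area 132.00 mm²); Taking the first minus the rest: the first operand is absent here, so nothing remains; the r=11 cylinder at (5.5, -2) contributes a regular 24-gon of circumradius 11 (area = (24/2)·11.000²·sin(360°/24) = 375.81 mm²); Taking the union: only the r=11 cylinder at (5.5, -2) is present, so the union is just that shape — area = 375.81 mm²; (rotated 70° about Z; rotation is an isometry so areas/perimeters/island counts are preserved). Checking containment: the cross-section at z = 7.8 is a subset of the cross-section at z = 2.4.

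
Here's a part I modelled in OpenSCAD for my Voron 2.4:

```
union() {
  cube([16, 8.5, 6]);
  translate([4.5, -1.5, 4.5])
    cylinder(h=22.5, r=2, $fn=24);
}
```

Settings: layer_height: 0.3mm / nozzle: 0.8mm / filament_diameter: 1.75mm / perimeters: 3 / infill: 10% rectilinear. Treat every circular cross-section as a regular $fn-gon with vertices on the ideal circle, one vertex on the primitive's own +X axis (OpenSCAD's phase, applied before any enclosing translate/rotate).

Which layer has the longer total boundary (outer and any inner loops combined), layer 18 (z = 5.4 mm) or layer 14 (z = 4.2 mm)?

layer 18 (z = 5.4 mm)

Layer 18 (z = 5.4): the cube is present — its section is the full 16×8.5 rectangle (perimeter 49.00 mm); the r=2 cylinder at (4.5, -1.5) contributes a regular 24-gon of circumradius 2 (perimeter = 2·24·2.000·sin(180°/24) = 12.53 mm); Combining (union): the regions partially overlap (shared area 0.87 mm²), so the edge portions inside another operand are dropped and the merged outline is re-measured after clipping — boundary = 56.07 mm. So its perimeter = 56.07 mm. Layer 14 (z = 4.2): the cube (footprint 16×8.5) is included at this height (perimeter 49.00 mm); the cylinder at (4.5, -1.5) is absent (z outside [4.5, 27]); Taking the union: only the 16×8.5 cube is present, so the union is just that shape — boundary = 49.00 mm. So its perimeter = 49.00 mm. Layer 18 is larger (56.07 vs 49.00 mm).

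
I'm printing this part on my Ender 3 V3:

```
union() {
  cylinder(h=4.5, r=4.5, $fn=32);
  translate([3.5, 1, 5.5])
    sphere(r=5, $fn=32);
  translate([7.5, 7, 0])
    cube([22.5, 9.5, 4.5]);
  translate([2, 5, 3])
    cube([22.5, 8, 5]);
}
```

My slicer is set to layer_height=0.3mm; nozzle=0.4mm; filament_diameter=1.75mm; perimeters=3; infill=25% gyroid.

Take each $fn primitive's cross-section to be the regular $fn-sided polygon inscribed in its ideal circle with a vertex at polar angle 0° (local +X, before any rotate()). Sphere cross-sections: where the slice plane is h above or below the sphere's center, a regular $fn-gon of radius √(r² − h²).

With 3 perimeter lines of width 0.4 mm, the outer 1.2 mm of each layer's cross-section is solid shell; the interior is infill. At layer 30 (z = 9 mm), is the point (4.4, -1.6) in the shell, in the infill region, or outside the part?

shell

At z = 9 mm: the cylinder does not reach this height (z outside [0, 4.5]); the r=5 sphere at (3.5, 1) contributes a regular 32-gon of circumradius √(5²−3.5²) = 3.571; the cube at (7.5, 7) is absent (z outside [0, 4.5]); the cube at (2, 5) does not reach this height (z outside [3, 8]); Merging all regions: only the r=5 sphere at (3.5, 1) is present, so the union is just that shape — 1 connected region. Overall, the cross-section is a single solid region. The nearest boundary edge runs (4.20, -2.50)→(4.87, -2.30); distance from the point to it = 0.80 mm. The point is inside the cross-section, 0.80 mm from the nearest boundary — within the 1.2 mm shell band (3 × 0.4).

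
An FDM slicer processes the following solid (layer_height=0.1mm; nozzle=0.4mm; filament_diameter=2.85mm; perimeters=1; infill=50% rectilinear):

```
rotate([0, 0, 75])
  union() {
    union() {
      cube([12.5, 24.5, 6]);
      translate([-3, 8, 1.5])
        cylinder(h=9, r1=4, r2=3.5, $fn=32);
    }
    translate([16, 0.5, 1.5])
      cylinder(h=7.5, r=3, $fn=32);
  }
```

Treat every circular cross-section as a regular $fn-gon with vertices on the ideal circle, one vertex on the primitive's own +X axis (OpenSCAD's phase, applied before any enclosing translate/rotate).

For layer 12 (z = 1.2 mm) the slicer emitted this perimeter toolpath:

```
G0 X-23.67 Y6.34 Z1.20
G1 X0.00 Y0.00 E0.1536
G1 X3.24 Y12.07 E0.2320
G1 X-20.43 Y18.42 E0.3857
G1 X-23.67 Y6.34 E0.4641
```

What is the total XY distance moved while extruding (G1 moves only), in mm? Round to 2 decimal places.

Sum the Euclidean lengths of each G1 segment: total = 74.02 mm.

74.02 mm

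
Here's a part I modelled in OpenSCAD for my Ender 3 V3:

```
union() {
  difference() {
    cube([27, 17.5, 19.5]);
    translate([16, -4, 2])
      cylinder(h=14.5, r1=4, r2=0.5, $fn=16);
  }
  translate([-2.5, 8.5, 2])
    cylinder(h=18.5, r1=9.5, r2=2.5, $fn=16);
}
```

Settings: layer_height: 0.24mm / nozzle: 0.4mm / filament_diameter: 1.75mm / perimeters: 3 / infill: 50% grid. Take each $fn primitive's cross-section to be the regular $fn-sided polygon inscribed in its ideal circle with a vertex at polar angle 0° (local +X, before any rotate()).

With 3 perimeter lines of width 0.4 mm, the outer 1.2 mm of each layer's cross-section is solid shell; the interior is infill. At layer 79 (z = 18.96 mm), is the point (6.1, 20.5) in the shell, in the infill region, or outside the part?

At z = 18.96 mm: the cube is present — its section is the full 27×17.5 rectangle; the cone at (16, -4) does not reach this height (z outside [2, 16.5]); Taking the first minus the rest: none of the subtracted shapes is present at this height, so the 27×17.5 cube is unchanged — 1 connected region; the cone at (-2.5, 8.5) contributes a regular 16-gon of circumradius 3.083 (interpolated between r1=9.5 and r2=2.5 at t=0.917); Taking the union: the regions partially overlap (shared area 1.28 mm²), so overlapping operands fuse into one piece — 1 connected region. Overall, the cross-section is a single solid region. The nearest boundary edge runs (0.00, 17.50)→(27.00, 17.50); distance from the point to it = 3.00 mm. The point is not inside any of the regions above, so it lies outside the cross-section (3.00 mm from the nearest boundary).

outside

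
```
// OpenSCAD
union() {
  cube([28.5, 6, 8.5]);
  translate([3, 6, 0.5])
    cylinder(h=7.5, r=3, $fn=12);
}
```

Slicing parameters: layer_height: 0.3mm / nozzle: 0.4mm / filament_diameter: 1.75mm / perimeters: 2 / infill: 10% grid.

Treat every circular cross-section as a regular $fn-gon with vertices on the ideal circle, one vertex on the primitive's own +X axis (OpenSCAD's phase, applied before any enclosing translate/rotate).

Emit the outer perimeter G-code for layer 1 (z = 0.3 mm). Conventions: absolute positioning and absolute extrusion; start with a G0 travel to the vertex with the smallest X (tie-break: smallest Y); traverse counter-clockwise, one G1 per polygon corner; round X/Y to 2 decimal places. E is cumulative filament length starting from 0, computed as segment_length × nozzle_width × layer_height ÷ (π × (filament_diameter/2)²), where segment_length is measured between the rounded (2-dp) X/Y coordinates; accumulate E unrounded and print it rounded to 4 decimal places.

At z = 0.3 mm: the 28.5×6 cube contributes its full rectangle; the cylinder at (3, 6) is absent (z outside [0.5, 8]); Merging all regions: only the 28.5×6 cube is present, so the union is just that shape — 1 connected region. The outline is a single polygon with 4 vertices. Extrusion per mm of travel: 0.4 × 0.3 / (π × 0.875²) = 0.049890. Accumulating E over each segment gives final E = 3.4424.

G0 X0.00 Y0.00 Z0.30
G1 X28.50 Y0.00 E1.4219
G1 X28.50 Y6.00 E1.7212
G1 X0.00 Y6.00 E3.1431
G1 X0.00 Y0.00 E3.4424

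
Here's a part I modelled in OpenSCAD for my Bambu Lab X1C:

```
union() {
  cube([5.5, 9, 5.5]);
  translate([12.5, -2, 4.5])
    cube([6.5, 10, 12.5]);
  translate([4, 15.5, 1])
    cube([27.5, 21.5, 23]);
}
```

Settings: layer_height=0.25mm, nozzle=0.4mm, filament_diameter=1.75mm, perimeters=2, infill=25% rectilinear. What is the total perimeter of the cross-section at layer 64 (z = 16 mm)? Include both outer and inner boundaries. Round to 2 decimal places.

131.00 mm

At z = 16 mm: the cube does not reach this height (z outside [0, 5.5]); the 6.5×10 cube at (12.5, -2) contributes its full rectangle (perimeter 33.00 mm); the 27.5×21.5 cube at (4, 15.5) contributes its full rectangle (perimeter 98.00 mm); Merging all regions: the 2 present regions are separate (no shared area or edge), so areas and boundary lengths simply add and each stays a separate island — boundary = 131.00 mm. Overall, the cross-section has 2 separate islands. Total boundary length (outer) = 131.00 mm.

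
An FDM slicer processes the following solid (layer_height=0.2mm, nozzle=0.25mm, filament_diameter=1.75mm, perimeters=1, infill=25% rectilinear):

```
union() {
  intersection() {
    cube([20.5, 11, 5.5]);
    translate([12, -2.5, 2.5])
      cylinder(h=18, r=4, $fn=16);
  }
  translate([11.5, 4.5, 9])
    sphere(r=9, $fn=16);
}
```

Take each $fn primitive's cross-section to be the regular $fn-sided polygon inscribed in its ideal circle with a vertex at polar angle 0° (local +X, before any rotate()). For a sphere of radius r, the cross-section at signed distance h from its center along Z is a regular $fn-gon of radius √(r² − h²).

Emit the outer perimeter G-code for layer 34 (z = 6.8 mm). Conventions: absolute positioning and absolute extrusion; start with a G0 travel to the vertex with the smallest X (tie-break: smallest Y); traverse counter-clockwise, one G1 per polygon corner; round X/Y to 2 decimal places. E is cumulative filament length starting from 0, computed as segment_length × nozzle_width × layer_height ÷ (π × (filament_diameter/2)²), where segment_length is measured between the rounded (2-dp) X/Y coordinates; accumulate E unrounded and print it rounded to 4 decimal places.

G0 X2.77 Y4.50 Z6.80
G1 X3.44 Y1.16 E0.0708
G1 X5.33 Y-1.67 E0.1416
G1 X8.16 Y-3.56 E0.2123
G1 X11.50 Y-4.23 E0.2831
G1 X14.84 Y-3.56 E0.3539
G1 X17.67 Y-1.67 E0.4247
G1 X19.56 Y1.16 E0.4954
G1 X20.23 Y4.50 E0.5662
G1 X19.56 Y7.84 E0.6370
G1 X17.67 Y10.67 E0.7078
G1 X14.84 Y12.56 E0.7785
G1 X11.50 Y13.23 E0.8493
G1 X8.16 Y12.56 E0.9201
G1 X5.33 Y10.67 E0.9909
G1 X3.44 Y7.84 E1.0616
G1 X2.77 Y4.50 E1.1324

At z = 6.8 mm: the cube is not intersected at this z (z outside [0, 5.5]); the cylinder at (12, -2.5): section is a regular 16-gon, circumradius r=4; Keeping only the common overlap: at least one operand is absent at this height, so nothing remains; the r=9 sphere at (11.5, 4.5) slices to a regular 16-gon of circumradius 8.727 (√(r²−h²) with h=2.2 from center); Merging all regions: only the r=9 sphere at (11.5, 4.5) is present, so the union is just that shape — 1 connected region. The outline is a single polygon with 16 vertices. Extrusion per mm of travel: 0.25 × 0.2 / (π × 0.875²) = 0.020788. Accumulating E over each segment gives final E = 1.1324.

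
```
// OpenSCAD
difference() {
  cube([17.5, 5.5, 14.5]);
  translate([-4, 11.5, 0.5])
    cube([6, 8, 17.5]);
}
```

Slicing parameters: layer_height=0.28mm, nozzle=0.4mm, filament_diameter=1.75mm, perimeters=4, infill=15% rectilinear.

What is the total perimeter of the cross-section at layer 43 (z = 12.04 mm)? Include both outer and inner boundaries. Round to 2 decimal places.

46.00 mm

At z = 12.04 mm: the cube (footprint 17.5×5.5) is included at this height (perimeter 46.00 mm); the cube at (-4, 11.5) (footprint 6×8) is included at this height (perimeter 28.00 mm); After the difference (first − rest): starting from the 17.5×5.5 cube, the 6×8 cube at (-4, 11.5) misses the remaining region (no effect) — boundary = 46.00 mm. Overall, the cross-section is a single solid region. Total boundary length (outer) = 46.00 mm.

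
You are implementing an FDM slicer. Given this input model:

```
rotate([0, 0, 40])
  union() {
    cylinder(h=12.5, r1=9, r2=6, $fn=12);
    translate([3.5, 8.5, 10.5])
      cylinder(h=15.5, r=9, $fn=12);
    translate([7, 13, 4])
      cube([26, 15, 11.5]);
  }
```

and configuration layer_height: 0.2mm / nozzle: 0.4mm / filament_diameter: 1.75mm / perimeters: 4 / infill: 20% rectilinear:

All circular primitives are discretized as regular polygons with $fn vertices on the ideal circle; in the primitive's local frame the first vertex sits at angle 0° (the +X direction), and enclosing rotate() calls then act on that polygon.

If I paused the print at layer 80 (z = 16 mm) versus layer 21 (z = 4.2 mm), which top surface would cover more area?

Layer 80 (z = 16): the cone is not intersected at this z (z outside [0, 12.5]); the cylinder at (3.5, 8.5): section is a regular 12-gon, circumradius r=9 (area = (12/2)·9.000²·sin(360°/12) = 243.00 mm²); the cube at (7, 13) is absent (z outside [4, 15.5]); Taking the union: only the r=9 cylinder at (3.5, 8.5) is present, so the union is just that shape — area = 243.00 mm²; (rotated 40° about Z; rotation is an isometry so areas/perimeters/island counts are preserved). So its area = 243.00 mm². Layer 21 (z = 4.2): the cone: at t=0.336 of its height the radius interpolates to r₁+(r₂−r₁)t = 7.992, giving a regular 12-gon of that circumradius (area = (12/2)·7.992²·sin(360°/12) = 191.62 mm²); the cylinder at (3.5, 8.5) is absent (z outside [10.5, 26]); the cube at (7, 13) is present — its section is the full 26×15 rectangle (area 390.00 mm²); Merging all regions: the 2 present regions are separate (no shared area or edge), so areas and boundary lengths simply add and each stays a separate island — area = 581.62 mm²; (whole slice rotated 40° about Z — lengths, areas and connectivity unchanged). So its area = 581.62 mm². Layer 21 is larger (581.62 vs 243.00 mm²).

layer 21 (z = 4.2 mm)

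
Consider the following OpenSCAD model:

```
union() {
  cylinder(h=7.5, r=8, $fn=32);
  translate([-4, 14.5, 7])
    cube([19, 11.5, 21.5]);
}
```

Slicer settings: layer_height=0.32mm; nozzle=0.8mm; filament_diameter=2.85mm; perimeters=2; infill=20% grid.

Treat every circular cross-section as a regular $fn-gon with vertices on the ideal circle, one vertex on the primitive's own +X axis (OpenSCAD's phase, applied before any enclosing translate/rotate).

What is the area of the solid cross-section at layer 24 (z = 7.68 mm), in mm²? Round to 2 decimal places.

At z = 7.68 mm: the cylinder does not reach this height (z outside [0, 7.5]); the cube at (-4, 14.5) is present — its section is the full 19×11.5 rectangle (area 218.50 mm²); Combining (union): only the 19×11.5 cube at (-4, 14.5) is present, so the union is just that shape — area = 218.50 mm². Overall, the cross-section is a single solid region. Net area = 218.50 mm².

218.50 mm²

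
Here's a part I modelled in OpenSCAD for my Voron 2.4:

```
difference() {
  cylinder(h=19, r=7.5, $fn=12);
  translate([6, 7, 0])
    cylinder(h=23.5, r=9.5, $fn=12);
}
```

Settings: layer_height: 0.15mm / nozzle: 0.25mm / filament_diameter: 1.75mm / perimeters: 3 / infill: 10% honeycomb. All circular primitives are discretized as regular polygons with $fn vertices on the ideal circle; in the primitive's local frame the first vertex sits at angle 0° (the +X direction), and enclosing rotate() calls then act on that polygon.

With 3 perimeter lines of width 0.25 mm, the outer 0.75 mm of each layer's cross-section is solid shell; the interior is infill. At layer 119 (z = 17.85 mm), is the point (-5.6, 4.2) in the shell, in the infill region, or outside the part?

shell

At z = 17.85 mm: the r=7.5 cylinder gives a regular 12-gon of circumradius 7.5 (constant along its height); the cylinder at (6, 7): section is a regular 12-gon, circumradius r=9.5; Taking the first minus the rest: starting from the r=7.5 cylinder, the r=9.5 cylinder at (6, 7) partially overlaps it — only the 70.82 mm² overlap (of its 270.75 mm²) is removed, clipping the outline — 1 connected region. Overall, the cross-section is a single solid region. The nearest boundary edge runs (-6.50, 3.75)→(-3.75, 6.50); distance from the point to it = 0.31 mm. The point is inside the cross-section, 0.31 mm from the nearest boundary — within the 0.75 mm shell band (3 × 0.25).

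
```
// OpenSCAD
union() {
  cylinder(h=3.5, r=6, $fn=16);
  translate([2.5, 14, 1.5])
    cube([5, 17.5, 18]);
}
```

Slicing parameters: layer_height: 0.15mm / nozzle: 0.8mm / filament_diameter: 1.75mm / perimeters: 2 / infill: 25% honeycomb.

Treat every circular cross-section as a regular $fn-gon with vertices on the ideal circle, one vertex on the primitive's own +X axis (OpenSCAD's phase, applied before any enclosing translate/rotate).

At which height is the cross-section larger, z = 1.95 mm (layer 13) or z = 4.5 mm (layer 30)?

Layer 13 (z = 1.95): the cylinder: section is a regular 16-gon, circumradius r=6 (area = (16/2)·6.000²·sin(360°/16) = 110.21 mm²); the cube at (2.5, 14) is present — its section is the full 5×17.5 rectangle (area 87.50 mm²); Taking the union: the 2 present regions are separate (no shared area or edge), so areas and boundary lengths simply add and each stays a separate island — area = 197.71 mm². So its area = 197.71 mm². Layer 30 (z = 4.5): the cylinder does not reach this height (z outside [0, 3.5]); the cube at (2.5, 14) is present — its section is the full 5×17.5 rectangle (area 87.50 mm²); Taking the union: only the 5×17.5 cube at (2.5, 14) is present, so the union is just that shape — area = 87.50 mm². So its area = 87.50 mm². Layer 13 is larger (197.71 vs 87.50 mm²).

layer 13 (z = 1.95 mm)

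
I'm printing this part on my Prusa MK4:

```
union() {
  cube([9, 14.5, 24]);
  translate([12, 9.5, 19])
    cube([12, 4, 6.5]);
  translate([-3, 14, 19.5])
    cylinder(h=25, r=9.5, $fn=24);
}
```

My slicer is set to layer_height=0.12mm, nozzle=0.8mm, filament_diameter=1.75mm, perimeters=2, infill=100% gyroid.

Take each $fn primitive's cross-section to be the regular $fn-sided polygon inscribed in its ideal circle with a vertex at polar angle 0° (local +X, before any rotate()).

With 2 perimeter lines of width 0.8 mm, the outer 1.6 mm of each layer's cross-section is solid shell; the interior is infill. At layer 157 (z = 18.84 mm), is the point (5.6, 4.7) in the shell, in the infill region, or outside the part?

infill

At z = 18.84 mm: the cube is present — its section is the full 9×14.5 rectangle; the cube at (12, 9.5) does not reach this height (z outside [19, 25.5]); the cylinder at (-3, 14) does not reach this height (z outside [19.5, 44.5]); Merging all regions: only the 9×14.5 cube is present, so the union is just that shape — 1 connected region. Overall, the cross-section is a single solid region. The nearest boundary edge runs (9.00, 0.00)→(9.00, 14.50); distance from the point to it = 3.40 mm. The point is inside the cross-section and 3.40 mm from the nearest boundary — more than the 1.6 mm shell width (2 × 0.8), so it's in the infill interior.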